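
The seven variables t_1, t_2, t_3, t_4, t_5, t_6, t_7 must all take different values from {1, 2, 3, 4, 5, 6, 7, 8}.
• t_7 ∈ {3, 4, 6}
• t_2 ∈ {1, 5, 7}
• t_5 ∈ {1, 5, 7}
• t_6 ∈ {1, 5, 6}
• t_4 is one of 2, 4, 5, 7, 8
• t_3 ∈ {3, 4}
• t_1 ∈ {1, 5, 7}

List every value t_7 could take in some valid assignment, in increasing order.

3, 4

The 3 variables t_1, t_2, t_5 are confined to {1, 5, 7}, which locks those values in; drop them from t_4, t_6.
t_6's domain is down to {6}, so t_6 = 6. Eliminate 6 elsewhere: t_7.
The 2 variables t_3 and t_7 are confined to {3, 4}, which locks those values in; drop them from t_4.
No further eliminations apply; t_7 can still be any of 3, 4.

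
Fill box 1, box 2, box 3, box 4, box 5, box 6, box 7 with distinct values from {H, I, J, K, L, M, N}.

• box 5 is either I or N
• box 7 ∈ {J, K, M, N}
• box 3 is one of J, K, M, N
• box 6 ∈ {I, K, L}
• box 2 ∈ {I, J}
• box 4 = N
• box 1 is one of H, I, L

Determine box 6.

L

box 4 must be N (only option left). Remove N from box 3, box 5, box 7.
That leaves box 5 = I. Remove I from box 1, box 2, box 6.
box 2 has just one choice, so box 2 = J. Remove J from box 3, box 7.
The 4 still-open variables together cover exactly {H, K, L, M} — 4 values for 4 variables — and H appears only in box 1's list, so box 1 = H.
Among the 3 still-open variables, L fits only box 6 (and all 3 values in {K, L, M} must be used), so box 6 = L.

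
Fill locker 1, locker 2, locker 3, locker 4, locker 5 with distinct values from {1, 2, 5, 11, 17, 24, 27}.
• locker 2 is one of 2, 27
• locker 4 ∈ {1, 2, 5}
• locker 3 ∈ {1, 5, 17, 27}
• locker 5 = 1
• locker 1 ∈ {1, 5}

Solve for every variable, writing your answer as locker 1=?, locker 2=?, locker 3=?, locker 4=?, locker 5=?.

locker 1=5, locker 2=27, locker 3=17, locker 4=2, locker 5=1

locker 5 has just one choice, so locker 5 = 1. Eliminate 1 elsewhere: locker 1, locker 3, locker 4.
That leaves locker 1 = 5. Eliminate 5 elsewhere: locker 3, locker 4.
locker 4 must be 2 (only option left). Remove 2 from locker 2.
That leaves locker 2 = 27. So locker 3 can't be 27.
locker 3 has just one choice, so locker 3 = 17.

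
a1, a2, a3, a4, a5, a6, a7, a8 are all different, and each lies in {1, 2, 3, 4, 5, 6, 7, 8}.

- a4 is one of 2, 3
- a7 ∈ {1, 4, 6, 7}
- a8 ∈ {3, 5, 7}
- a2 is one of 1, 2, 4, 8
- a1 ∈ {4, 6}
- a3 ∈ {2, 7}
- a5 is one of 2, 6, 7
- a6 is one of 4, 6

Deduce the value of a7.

The 8 variables together cover exactly {1, 2, 3, 4, 5, 6, 7, 8} — 8 values for 8 variables — and 5 appears only in a8's list, so a8 = 5.
The 7 still-open variables together cover exactly {1, 2, 3, 4, 6, 7, 8} — 7 values for 7 variables — and 3 appears only in a4's list, so a4 = 3.
The 6 still-open variables together cover exactly {1, 2, 4, 6, 7, 8} — 6 values for 6 variables — and 8 appears only in a2's list, so a2 = 8.
Among the 5 still-open variables, 1 fits only a7 (and all 5 values in {1, 2, 4, 6, 7} must be used), so a7 = 1.

1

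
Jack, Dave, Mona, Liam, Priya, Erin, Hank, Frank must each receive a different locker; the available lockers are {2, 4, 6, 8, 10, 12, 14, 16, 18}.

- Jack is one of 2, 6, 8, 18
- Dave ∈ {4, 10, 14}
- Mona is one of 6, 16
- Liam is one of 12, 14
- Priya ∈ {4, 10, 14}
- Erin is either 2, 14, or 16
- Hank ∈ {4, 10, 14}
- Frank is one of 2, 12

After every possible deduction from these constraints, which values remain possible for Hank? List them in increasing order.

4, 10, 14

Dave, Priya, Hank share exactly the 3 values {4, 10, 14}; by pigeonhole those values go to them, so strike 4, 10, 14 from Liam, Erin.
Liam must be 12 (only option left). Strike 12 from Frank.
That leaves Frank = 2. Eliminate 2 elsewhere: Jack, Erin.
Erin's domain is down to {16}, so Erin = 16. So Mona can't be 16.
Mona has just one choice, so Mona = 6. Remove 6 from Jack.
No further eliminations apply; Hank can still be any of 4, 10, 14.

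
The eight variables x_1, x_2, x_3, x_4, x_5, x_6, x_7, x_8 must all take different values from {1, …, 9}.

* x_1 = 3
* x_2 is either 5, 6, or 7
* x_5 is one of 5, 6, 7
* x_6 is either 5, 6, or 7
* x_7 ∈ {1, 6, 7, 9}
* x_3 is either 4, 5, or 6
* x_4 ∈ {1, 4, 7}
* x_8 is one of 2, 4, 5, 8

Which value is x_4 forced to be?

1

x_1 has just one choice, so x_1 = 3.
x_2, x_5, x_6 between them cover only {5, 6, 7} — a naked triple. Remove those values from x_3, x_4, x_7, x_8.
x_3 must be 4 (only option left). Eliminate 4 elsewhere: x_4, x_8.
So x_4 = 1.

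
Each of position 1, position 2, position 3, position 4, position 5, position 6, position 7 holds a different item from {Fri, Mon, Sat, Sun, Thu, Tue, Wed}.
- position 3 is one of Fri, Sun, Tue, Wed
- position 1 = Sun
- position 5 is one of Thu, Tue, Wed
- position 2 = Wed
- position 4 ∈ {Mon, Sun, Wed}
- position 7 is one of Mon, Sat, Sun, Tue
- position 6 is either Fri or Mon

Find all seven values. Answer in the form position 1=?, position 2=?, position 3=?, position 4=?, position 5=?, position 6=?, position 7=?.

position 1=Sun, position 2=Wed, position 3=Tue, position 4=Mon, position 5=Thu, position 6=Fri, position 7=Sat

position 1 must be Sun (only option left). Strike Sun from position 3, position 4, position 7.
position 2's domain is down to {Wed}, so position 2 = Wed. Eliminate Wed elsewhere: position 3, position 4, position 5.
position 4 has just one choice, so position 4 = Mon. Strike Mon from position 6, position 7.
position 6's domain is down to {Fri}, so position 6 = Fri. Eliminate Fri elsewhere: position 3.
position 3 must be Tue (only option left). Eliminate Tue elsewhere: position 5, position 7.
position 5's domain is down to {Thu}, so position 5 = Thu.
That leaves position 7 = Sat.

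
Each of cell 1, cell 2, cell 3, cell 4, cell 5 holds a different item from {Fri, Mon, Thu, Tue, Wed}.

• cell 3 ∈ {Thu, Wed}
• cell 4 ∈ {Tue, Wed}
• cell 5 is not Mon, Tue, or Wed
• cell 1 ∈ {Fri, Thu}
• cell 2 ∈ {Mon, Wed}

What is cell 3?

Wed

The 5 variables together cover exactly {Fri, Mon, Thu, Tue, Wed} — 5 values for 5 variables — and Mon appears only in cell 2's list, so cell 2 = Mon.
Among the 4 still-open variables, Tue fits only cell 4 (and all 4 values in {Fri, Thu, Tue, Wed} must be used), so cell 4 = Tue.
The 3 still-open variables together cover exactly {Fri, Thu, Wed} — 3 values for 3 variables — and Wed appears only in cell 3's list, so cell 3 = Wed.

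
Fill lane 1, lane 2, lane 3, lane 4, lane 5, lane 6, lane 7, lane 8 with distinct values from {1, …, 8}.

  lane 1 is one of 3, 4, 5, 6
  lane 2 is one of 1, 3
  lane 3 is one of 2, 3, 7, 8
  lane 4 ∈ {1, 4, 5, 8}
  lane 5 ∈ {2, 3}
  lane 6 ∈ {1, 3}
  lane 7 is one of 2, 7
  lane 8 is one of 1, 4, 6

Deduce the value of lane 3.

8

lane 2 and lane 6 between them cover only {1, 3} — a naked pair. Remove those values from lane 1, lane 3, lane 4, lane 5, lane 8.
lane 5's domain is down to {2}, so lane 5 = 2. Strike 2 from lane 3, lane 7.
lane 7's domain is down to {7}, so lane 7 = 7. So lane 3 can't be 7.
So lane 3 = 8.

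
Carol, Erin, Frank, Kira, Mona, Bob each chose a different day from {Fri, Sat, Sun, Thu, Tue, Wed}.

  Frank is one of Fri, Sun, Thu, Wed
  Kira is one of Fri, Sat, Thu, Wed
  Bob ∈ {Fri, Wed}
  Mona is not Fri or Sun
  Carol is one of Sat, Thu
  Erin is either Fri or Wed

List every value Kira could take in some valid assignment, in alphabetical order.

Among the 6 variables, Sun fits only Frank (and all 6 values in {Fri, Sat, Sun, Thu, Tue, Wed} must be used), so Frank = Sun.
Among the 5 still-open variables, Tue fits only Mona (and all 5 values in {Fri, Sat, Thu, Tue, Wed} must be used), so Mona = Tue.
Erin and Bob between them cover only {Fri, Wed} — a naked pair. Remove those values from Kira.
No further eliminations apply; Kira can still be any of Sat, Thu.

Sat, Thu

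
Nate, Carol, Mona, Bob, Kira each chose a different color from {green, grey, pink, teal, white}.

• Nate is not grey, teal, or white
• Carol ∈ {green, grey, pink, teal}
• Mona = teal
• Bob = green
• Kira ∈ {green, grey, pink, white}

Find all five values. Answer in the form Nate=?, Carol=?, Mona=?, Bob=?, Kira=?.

Nate=pink, Carol=grey, Mona=teal, Bob=green, Kira=white

Mona must be teal (only option left). So Carol can't be teal.
Bob's domain is down to {green}, so Bob = green. Remove green from Nate, Carol, Kira.
Nate has just one choice, so Nate = pink. So Carol, Kira can't be pink.
Carol has just one choice, so Carol = grey. So Kira can't be grey.
Kira must be white (only option left).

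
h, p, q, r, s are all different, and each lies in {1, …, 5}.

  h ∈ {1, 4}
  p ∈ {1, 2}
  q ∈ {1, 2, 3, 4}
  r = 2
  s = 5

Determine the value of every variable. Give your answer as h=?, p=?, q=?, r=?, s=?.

r must be 2 (only option left). Strike 2 from p, q.
s has just one choice, so s = 5.
That leaves p = 1. Strike 1 from h, q.
h must be 4 (only option left). Strike 4 from q.
q has just one choice, so q = 3.

h=4, p=1, q=3, r=2, s=5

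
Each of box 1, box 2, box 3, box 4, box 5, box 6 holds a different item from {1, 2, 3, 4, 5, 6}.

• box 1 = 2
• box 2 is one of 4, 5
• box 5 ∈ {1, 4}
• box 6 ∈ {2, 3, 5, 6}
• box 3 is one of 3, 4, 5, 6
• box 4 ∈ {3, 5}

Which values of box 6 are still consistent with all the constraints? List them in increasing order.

3, 5, 6

box 1 has just one choice, so box 1 = 2. Strike 2 from box 6.
Among the 5 still-open variables, 1 fits only box 5 (and all 5 values in {1, 3, 4, 5, 6} must be used), so box 5 = 1.
No further eliminations apply; box 6 can still be any of 3, 5, 6.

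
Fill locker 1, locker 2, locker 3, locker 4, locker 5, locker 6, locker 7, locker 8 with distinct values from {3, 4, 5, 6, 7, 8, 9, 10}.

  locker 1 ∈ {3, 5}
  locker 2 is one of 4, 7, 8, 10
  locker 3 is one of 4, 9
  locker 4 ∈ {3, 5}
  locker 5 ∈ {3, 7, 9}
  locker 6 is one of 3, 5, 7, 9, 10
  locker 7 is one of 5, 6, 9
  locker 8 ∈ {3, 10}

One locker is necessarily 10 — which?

locker 8

The 8 variables together cover exactly {3, 4, 5, 6, 7, 8, 9, 10} — 8 values for 8 variables — and 6 appears only in locker 7's list, so locker 7 = 6.
Among the 7 still-open variables, 8 fits only locker 2 (and all 7 values in {3, 4, 5, 7, 8, 9, 10} must be used), so locker 2 = 8.
Among the 6 still-open variables, 4 fits only locker 3 (and all 6 values in {3, 4, 5, 7, 9, 10} must be used), so locker 3 = 4.
locker 1 and locker 4 share exactly the 2 values {3, 5}; by pigeonhole those values go to them, so strike 3, 5 from locker 5, locker 6, locker 8.
So 10 goes to locker 8.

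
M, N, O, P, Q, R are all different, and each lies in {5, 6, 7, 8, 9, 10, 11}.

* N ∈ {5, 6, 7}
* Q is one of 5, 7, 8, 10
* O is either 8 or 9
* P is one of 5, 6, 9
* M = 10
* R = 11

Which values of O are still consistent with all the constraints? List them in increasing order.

8, 9

M has just one choice, so M = 10. Strike 10 from Q.
That leaves R = 11.
No further eliminations apply; O can still be any of 8, 9.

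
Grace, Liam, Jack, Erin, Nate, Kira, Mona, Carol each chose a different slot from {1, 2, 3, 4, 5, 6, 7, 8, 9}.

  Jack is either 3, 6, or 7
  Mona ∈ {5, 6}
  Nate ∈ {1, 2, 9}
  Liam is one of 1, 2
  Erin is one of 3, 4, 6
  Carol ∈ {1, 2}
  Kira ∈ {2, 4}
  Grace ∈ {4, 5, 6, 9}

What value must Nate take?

The 8 variables together cover exactly {1, 2, 3, 4, 5, 6, 7, 9} — 8 values for 8 variables — and 7 appears only in Jack's list, so Jack = 7.
The 7 still-open variables draw from only 7 values {1, 2, 3, 4, 5, 6, 9}, so each is used; only Erin can be 3, hence Erin = 3.
The 2 variables Liam and Carol are confined to {1, 2}, which locks those values in; drop them from Nate, Kira.
So Nate = 9.

9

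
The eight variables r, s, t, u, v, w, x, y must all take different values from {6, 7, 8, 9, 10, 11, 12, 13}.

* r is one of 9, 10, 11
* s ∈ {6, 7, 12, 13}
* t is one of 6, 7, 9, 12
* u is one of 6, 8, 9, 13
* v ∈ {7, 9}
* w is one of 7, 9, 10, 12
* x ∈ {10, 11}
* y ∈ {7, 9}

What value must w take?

12

The 8 variables together cover exactly {6, 7, 8, 9, 10, 11, 12, 13} — 8 values for 8 variables — and 8 appears only in u's list, so u = 8.
The 7 still-open variables draw from only 7 values {6, 7, 9, 10, 11, 12, 13}, so each is used; only s can be 13, hence s = 13.
The 6 still-open variables together cover exactly {6, 7, 9, 10, 11, 12} — 6 values for 6 variables — and 6 appears only in t's list, so t = 6.
The 5 still-open variables draw from only 5 values {7, 9, 10, 11, 12}, so each is used; only w can be 12, hence w = 12.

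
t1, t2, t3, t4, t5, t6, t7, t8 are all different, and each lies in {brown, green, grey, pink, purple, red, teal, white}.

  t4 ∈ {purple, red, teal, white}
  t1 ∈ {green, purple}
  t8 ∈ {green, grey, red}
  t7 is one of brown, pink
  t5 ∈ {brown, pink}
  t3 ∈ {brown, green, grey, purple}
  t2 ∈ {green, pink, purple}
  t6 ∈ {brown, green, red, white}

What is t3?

The 8 variables together cover exactly {brown, green, grey, pink, purple, red, teal, white} — 8 values for 8 variables — and teal appears only in t4's list, so t4 = teal.
The 7 still-open variables together cover exactly {brown, green, grey, pink, purple, red, white} — 7 values for 7 variables — and white appears only in t6's list, so t6 = white.
Among the 6 still-open variables, red fits only t8 (and all 6 values in {brown, green, grey, pink, purple, red} must be used), so t8 = red.
Among the 5 still-open variables, grey fits only t3 (and all 5 values in {brown, green, grey, pink, purple} must be used), so t3 = grey.

grey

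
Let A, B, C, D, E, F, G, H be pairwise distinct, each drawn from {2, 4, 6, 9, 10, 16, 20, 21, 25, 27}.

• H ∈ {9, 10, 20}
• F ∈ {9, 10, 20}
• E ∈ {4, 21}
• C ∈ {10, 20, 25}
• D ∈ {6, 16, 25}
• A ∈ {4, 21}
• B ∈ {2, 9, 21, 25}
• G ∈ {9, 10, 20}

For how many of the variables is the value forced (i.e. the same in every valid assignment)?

2

The 2 variables A and E are confined to {4, 21}, which locks those values in; drop them from B.
F, G, H share exactly the 3 values {9, 10, 20}; by pigeonhole those values go to them, so strike 9, 10, 20 from B, C.
C has just one choice, so C = 25. Remove 25 from B, D.
B has just one choice, so B = 2.
Determined: B=2, C=25. The other variables each still have more than one consistent value. That makes 2.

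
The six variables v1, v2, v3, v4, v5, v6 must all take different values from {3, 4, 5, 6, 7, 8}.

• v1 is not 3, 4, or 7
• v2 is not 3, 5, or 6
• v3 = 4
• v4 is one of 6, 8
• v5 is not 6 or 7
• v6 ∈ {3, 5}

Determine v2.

v3's domain is down to {4}, so v3 = 4. Remove 4 from v2, v5.
Among the 5 still-open variables, 7 fits only v2 (and all 5 values in {3, 5, 6, 7, 8} must be used), so v2 = 7.

7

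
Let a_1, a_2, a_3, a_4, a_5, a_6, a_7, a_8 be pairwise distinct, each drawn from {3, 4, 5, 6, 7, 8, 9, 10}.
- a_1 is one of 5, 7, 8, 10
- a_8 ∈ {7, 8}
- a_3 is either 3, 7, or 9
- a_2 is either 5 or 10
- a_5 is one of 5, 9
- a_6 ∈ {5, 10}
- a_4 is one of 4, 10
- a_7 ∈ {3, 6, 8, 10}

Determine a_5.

9

The 8 variables draw from only 8 values {3, 4, 5, 6, 7, 8, 9, 10}, so each is used; only a_4 can be 4, hence a_4 = 4.
The 7 still-open variables together cover exactly {3, 5, 6, 7, 8, 9, 10} — 7 values for 7 variables — and 6 appears only in a_7's list, so a_7 = 6.
Among the 6 still-open variables, 3 fits only a_3 (and all 6 values in {3, 5, 7, 8, 9, 10} must be used), so a_3 = 3.
The 5 still-open variables draw from only 5 values {5, 7, 8, 9, 10}, so each is used; only a_5 can be 9, hence a_5 = 9.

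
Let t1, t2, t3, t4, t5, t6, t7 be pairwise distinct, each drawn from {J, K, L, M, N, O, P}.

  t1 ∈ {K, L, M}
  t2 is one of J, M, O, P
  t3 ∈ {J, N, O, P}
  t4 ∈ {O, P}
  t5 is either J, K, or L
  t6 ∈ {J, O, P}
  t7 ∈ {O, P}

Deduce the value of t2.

Among the 7 variables, N fits only t3 (and all 7 values in {J, K, L, M, N, O, P} must be used), so t3 = N.
t4 and t7 share exactly the 2 values {O, P}; by pigeonhole those values go to them, so strike O, P from t2, t6.
t6's domain is down to {J}, so t6 = J. Strike J from t2, t5.
So t2 = M.

M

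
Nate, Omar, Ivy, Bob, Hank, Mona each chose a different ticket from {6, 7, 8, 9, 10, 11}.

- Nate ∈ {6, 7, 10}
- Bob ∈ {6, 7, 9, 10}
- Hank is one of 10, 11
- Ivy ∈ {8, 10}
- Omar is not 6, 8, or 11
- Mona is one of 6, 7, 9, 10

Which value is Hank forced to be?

The 6 variables draw from only 6 values {6, 7, 8, 9, 10, 11}, so each is used; only Ivy can be 8, hence Ivy = 8.
The 5 still-open variables together cover exactly {6, 7, 9, 10, 11} — 5 values for 5 variables — and 11 appears only in Hank's list, so Hank = 11.

11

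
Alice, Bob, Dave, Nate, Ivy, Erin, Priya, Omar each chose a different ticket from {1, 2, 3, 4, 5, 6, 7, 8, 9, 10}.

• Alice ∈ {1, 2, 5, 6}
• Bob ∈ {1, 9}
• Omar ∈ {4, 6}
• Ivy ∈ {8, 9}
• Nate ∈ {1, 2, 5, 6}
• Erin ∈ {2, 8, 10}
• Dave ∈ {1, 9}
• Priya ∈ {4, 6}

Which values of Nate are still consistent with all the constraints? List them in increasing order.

The 8 variables draw from only 8 values {1, 2, 4, 5, 6, 8, 9, 10}, so each is used; only Erin can be 10, hence Erin = 10.
Among the 7 still-open variables, 8 fits only Ivy (and all 7 values in {1, 2, 4, 5, 6, 8, 9} must be used), so Ivy = 8.
The 2 variables Bob and Dave are confined to {1, 9}, which locks those values in; drop them from Alice, Nate.
The 2 variables Priya and Omar are confined to {4, 6}, which locks those values in; drop them from Alice, Nate.
No further eliminations apply; Nate can still be any of 2, 5.

2, 5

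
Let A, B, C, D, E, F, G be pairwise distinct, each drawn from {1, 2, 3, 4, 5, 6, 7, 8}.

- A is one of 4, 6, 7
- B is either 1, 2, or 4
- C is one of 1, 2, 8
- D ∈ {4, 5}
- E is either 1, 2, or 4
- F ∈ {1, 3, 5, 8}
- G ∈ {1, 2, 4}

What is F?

3

B, E, G share exactly the 3 values {1, 2, 4}; by pigeonhole those values go to them, so strike 1, 2, 4 from A, C, D, F.
C has just one choice, so C = 8. Eliminate 8 elsewhere: F.
That leaves D = 5. Eliminate 5 elsewhere: F.
So F = 3.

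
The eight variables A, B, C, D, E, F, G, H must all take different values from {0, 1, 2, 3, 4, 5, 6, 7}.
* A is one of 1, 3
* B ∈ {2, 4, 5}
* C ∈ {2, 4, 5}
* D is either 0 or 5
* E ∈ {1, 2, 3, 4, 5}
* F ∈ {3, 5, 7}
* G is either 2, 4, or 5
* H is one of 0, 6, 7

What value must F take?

7

Among the 8 variables, 6 fits only H (and all 8 values in {0, 1, 2, 3, 4, 5, 6, 7} must be used), so H = 6.
The 7 still-open variables together cover exactly {0, 1, 2, 3, 4, 5, 7} — 7 values for 7 variables — and 0 appears only in D's list, so D = 0.
The 6 still-open variables together cover exactly {1, 2, 3, 4, 5, 7} — 6 values for 6 variables — and 7 appears only in F's list, so F = 7.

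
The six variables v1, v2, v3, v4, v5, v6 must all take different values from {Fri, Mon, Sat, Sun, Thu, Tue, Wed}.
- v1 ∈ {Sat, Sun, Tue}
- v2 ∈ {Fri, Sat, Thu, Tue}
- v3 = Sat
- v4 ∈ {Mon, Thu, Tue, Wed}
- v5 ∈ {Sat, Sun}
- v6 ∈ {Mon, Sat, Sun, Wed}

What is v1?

Tue

v3's domain is down to {Sat}, so v3 = Sat. Remove Sat from v1, v2, v5, v6.
That leaves v5 = Sun. Remove Sun from v1, v6.
So v1 = Tue.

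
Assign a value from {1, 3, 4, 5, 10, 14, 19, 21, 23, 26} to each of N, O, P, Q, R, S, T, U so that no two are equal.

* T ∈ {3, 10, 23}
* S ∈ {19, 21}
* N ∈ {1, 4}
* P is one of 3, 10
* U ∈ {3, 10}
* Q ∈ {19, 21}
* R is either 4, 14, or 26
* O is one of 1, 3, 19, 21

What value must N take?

P and U between them cover only {3, 10} — a naked pair. Remove those values from O, T.
That leaves T = 23.
The 2 variables Q and S are confined to {19, 21}, which locks those values in; drop them from O.
That leaves O = 1. Eliminate 1 elsewhere: N.
So N = 4.

4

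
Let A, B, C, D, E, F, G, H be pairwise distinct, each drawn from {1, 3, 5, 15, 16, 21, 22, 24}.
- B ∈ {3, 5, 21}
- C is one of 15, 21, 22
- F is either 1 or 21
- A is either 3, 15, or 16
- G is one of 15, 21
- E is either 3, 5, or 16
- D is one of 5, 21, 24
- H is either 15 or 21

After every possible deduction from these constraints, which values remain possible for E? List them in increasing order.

The 8 variables together cover exactly {1, 3, 5, 15, 16, 21, 22, 24} — 8 values for 8 variables — and 1 appears only in F's list, so F = 1.
The 7 still-open variables together cover exactly {3, 5, 15, 16, 21, 22, 24} — 7 values for 7 variables — and 22 appears only in C's list, so C = 22.
The 6 still-open variables draw from only 6 values {3, 5, 15, 16, 21, 24}, so each is used; only D can be 24, hence D = 24.
G and H between them cover only {15, 21} — a naked pair. Remove those values from A, B.
No further eliminations apply; E can still be any of 3, 5, 16.

3, 5, 16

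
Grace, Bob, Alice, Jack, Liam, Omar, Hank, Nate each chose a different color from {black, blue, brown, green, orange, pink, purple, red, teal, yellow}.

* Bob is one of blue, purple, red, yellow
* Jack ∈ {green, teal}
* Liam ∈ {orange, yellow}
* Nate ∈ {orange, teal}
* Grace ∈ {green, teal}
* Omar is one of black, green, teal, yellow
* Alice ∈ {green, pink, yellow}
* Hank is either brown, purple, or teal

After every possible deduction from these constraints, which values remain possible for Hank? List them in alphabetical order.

Grace and Jack share exactly the 2 values {green, teal}; by pigeonhole those values go to them, so strike green, teal from Alice, Omar, Hank, Nate.
Nate has just one choice, so Nate = orange. So Liam can't be orange.
That leaves Liam = yellow. Remove yellow from Bob, Alice, Omar.
Omar must be black (only option left).
Alice has just one choice, so Alice = pink.
No further eliminations apply; Hank can still be any of brown, purple.

brown, purple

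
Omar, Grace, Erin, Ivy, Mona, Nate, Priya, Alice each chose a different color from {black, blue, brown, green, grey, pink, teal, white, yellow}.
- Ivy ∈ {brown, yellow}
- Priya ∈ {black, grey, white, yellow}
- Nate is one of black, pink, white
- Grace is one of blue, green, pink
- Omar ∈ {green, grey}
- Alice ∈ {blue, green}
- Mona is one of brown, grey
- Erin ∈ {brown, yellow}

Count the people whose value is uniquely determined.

The 2 variables Erin and Ivy are confined to {brown, yellow}, which locks those values in; drop them from Mona, Priya.
Mona's domain is down to {grey}, so Mona = grey. Strike grey from Omar, Priya.
That leaves Omar = green. So Grace, Alice can't be green.
Alice has just one choice, so Alice = blue. Eliminate blue elsewhere: Grace.
Grace must be pink (only option left). So Nate can't be pink.
Determined: Omar=green, Grace=pink, Mona=grey, Alice=blue. The other people each still have more than one consistent value. That makes 4.

4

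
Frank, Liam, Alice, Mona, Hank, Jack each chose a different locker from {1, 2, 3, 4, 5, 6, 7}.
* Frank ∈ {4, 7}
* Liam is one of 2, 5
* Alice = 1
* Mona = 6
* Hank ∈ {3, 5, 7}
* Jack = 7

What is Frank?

Alice's domain is down to {1}, so Alice = 1.
Mona has just one choice, so Mona = 6.
That leaves Jack = 7. So Frank, Hank can't be 7.
So Frank = 4.

4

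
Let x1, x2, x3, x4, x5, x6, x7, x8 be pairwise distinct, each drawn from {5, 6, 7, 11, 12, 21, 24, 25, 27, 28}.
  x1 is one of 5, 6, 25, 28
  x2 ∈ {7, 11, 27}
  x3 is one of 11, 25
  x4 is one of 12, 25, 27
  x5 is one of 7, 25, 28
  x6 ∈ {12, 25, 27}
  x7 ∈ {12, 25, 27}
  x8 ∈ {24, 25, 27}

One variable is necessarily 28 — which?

The 3 variables x4, x6, x7 are confined to {12, 25, 27}, which locks those values in; drop them from x1, x2, x3, x5, x8.
x3 must be 11 (only option left). Strike 11 from x2.
x8's domain is down to {24}, so x8 = 24.
x2 must be 7 (only option left). So x5 can't be 7.
So 28 goes to x5.

x5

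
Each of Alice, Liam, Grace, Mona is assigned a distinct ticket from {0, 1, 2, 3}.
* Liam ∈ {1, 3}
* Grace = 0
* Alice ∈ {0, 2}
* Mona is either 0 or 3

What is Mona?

3

Grace must be 0 (only option left). So Alice, Mona can't be 0.
So Mona = 3.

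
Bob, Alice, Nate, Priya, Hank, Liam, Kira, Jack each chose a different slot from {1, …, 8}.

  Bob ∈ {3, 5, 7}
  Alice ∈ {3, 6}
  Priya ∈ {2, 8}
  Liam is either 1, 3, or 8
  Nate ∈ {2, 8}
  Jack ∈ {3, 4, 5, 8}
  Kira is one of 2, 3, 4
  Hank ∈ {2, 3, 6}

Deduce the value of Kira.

4

The 8 variables together cover exactly {1, 2, 3, 4, 5, 6, 7, 8} — 8 values for 8 variables — and 1 appears only in Liam's list, so Liam = 1.
The 7 still-open variables together cover exactly {2, 3, 4, 5, 6, 7, 8} — 7 values for 7 variables — and 7 appears only in Bob's list, so Bob = 7.
The 6 still-open variables together cover exactly {2, 3, 4, 5, 6, 8} — 6 values for 6 variables — and 5 appears only in Jack's list, so Jack = 5.
Among the 5 still-open variables, 4 fits only Kira (and all 5 values in {2, 3, 4, 6, 8} must be used), so Kira = 4.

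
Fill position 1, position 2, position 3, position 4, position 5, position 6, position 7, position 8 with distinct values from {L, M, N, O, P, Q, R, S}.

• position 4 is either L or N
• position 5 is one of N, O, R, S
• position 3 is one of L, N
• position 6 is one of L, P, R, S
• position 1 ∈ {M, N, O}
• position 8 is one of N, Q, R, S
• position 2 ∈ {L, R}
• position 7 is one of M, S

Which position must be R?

position 2

Among the 8 variables, P fits only position 6 (and all 8 values in {L, M, N, O, P, Q, R, S} must be used), so position 6 = P.
The 7 still-open variables together cover exactly {L, M, N, O, Q, R, S} — 7 values for 7 variables — and Q appears only in position 8's list, so position 8 = Q.
position 3 and position 4 between them cover only {L, N} — a naked pair. Remove those values from position 1, position 2, position 5.
So R goes to position 2.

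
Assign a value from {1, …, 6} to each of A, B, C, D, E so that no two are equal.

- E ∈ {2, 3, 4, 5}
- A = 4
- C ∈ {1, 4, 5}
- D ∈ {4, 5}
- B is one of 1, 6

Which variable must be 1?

A has just one choice, so A = 4. Eliminate 4 elsewhere: C, D, E.
D has just one choice, so D = 5. So C, E can't be 5.
So 1 goes to C.

C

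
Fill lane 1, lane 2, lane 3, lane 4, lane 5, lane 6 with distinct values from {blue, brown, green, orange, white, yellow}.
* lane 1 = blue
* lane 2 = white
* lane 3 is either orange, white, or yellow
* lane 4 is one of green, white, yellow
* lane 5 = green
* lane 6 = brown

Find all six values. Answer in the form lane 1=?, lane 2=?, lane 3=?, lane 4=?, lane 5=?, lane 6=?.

lane 1=blue, lane 2=white, lane 3=orange, lane 4=yellow, lane 5=green, lane 6=brown

lane 1 must be blue (only option left).
lane 2's domain is down to {white}, so lane 2 = white. Remove white from lane 3, lane 4.
lane 5's domain is down to {green}, so lane 5 = green. Remove green from lane 4.
That leaves lane 6 = brown.
lane 4's domain is down to {yellow}, so lane 4 = yellow. Eliminate yellow elsewhere: lane 3.
lane 3 has just one choice, so lane 3 = orange.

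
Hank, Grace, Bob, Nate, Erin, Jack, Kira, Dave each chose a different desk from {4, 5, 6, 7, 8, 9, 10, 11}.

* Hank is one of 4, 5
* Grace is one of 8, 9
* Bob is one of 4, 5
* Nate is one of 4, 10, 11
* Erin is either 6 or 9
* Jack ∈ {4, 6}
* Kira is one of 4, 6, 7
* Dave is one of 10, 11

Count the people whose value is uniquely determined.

The 8 variables draw from only 8 values {4, 5, 6, 7, 8, 9, 10, 11}, so each is used; only Kira can be 7, hence Kira = 7.
The 7 still-open variables together cover exactly {4, 5, 6, 8, 9, 10, 11} — 7 values for 7 variables — and 8 appears only in Grace's list, so Grace = 8.
The 6 still-open variables together cover exactly {4, 5, 6, 9, 10, 11} — 6 values for 6 variables — and 9 appears only in Erin's list, so Erin = 9.
Among the 5 still-open variables, 6 fits only Jack (and all 5 values in {4, 5, 6, 10, 11} must be used), so Jack = 6.
Hank and Bob share exactly the 2 values {4, 5}; by pigeonhole those values go to them, so strike 4, 5 from Nate.
Determined: Grace=8, Erin=9, Jack=6, Kira=7. The other people each still have more than one consistent value. That makes 4.

4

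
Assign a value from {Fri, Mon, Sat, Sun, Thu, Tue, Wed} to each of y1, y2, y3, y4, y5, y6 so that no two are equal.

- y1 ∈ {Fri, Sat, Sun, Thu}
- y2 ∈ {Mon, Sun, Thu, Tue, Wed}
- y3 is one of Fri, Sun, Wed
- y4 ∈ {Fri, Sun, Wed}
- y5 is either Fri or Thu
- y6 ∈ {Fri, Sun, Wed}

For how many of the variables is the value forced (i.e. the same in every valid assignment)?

y3, y4, y6 share exactly the 3 values {Fri, Sun, Wed}; by pigeonhole those values go to them, so strike Fri, Sun, Wed from y1, y2, y5.
y5 must be Thu (only option left). So y1, y2 can't be Thu.
y1 must be Sat (only option left).
Determined: y1=Sat, y5=Thu. The other variables each still have more than one consistent value. That makes 2.

2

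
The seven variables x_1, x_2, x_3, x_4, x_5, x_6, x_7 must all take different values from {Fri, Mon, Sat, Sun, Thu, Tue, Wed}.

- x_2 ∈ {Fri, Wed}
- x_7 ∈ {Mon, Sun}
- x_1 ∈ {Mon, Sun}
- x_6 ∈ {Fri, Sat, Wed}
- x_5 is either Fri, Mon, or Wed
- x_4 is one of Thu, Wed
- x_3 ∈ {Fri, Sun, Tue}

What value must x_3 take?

Tue

The 7 variables draw from only 7 values {Fri, Mon, Sat, Sun, Thu, Tue, Wed}, so each is used; only x_6 can be Sat, hence x_6 = Sat.
The 6 still-open variables draw from only 6 values {Fri, Mon, Sun, Thu, Tue, Wed}, so each is used; only x_4 can be Thu, hence x_4 = Thu.
Among the 5 still-open variables, Tue fits only x_3 (and all 5 values in {Fri, Mon, Sun, Tue, Wed} must be used), so x_3 = Tue.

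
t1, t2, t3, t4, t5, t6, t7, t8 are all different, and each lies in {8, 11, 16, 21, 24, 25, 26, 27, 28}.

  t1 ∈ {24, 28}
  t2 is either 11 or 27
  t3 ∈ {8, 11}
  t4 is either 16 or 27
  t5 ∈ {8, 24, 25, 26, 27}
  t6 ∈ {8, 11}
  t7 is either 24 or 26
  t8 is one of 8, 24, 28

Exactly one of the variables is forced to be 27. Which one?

Among the 8 variables, 16 fits only t4 (and all 8 values in {8, 11, 16, 24, 25, 26, 27, 28} must be used), so t4 = 16.
The 7 still-open variables together cover exactly {8, 11, 24, 25, 26, 27, 28} — 7 values for 7 variables — and 25 appears only in t5's list, so t5 = 25.
The 6 still-open variables together cover exactly {8, 11, 24, 26, 27, 28} — 6 values for 6 variables — and 26 appears only in t7's list, so t7 = 26.
Among the 5 still-open variables, 27 fits only t2 (and all 5 values in {8, 11, 24, 27, 28} must be used), so t2 = 27.

t2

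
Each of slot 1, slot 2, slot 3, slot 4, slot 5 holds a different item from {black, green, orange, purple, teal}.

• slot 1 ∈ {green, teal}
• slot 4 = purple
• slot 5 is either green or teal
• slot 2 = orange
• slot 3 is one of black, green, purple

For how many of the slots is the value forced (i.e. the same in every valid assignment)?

3

slot 2 must be orange (only option left).
slot 4 must be purple (only option left). Eliminate purple elsewhere: slot 3.
Among the 3 still-open variables, black fits only slot 3 (and all 3 values in {black, green, teal} must be used), so slot 3 = black.
Determined: slot 2=orange, slot 3=black, slot 4=purple. The other slots each still have more than one consistent value. That makes 3.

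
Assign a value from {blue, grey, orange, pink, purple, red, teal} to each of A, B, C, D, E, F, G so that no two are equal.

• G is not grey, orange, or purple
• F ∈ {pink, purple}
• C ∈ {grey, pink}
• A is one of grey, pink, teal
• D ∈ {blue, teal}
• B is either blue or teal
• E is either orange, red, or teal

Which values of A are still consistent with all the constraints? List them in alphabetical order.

Among the 7 variables, orange fits only E (and all 7 values in {blue, grey, orange, pink, purple, red, teal} must be used), so E = orange.
The 6 still-open variables draw from only 6 values {blue, grey, pink, purple, red, teal}, so each is used; only F can be purple, hence F = purple.
The 5 still-open variables draw from only 5 values {blue, grey, pink, red, teal}, so each is used; only G can be red, hence G = red.
B and D share exactly the 2 values {blue, teal}; by pigeonhole those values go to them, so strike blue, teal from A.
No further eliminations apply; A can still be any of grey, pink.

grey, pink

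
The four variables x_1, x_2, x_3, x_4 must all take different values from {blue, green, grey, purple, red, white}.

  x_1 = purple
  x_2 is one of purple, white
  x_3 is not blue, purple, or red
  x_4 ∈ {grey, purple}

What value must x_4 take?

x_1 must be purple (only option left). So x_2, x_4 can't be purple.
So x_4 = grey.

grey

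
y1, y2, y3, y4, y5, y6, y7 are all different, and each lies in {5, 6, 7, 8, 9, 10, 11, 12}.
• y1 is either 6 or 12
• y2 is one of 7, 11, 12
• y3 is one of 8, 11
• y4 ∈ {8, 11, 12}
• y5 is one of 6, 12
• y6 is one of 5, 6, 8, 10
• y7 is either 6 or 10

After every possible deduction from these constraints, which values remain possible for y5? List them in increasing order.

6, 12

Among the 7 variables, 5 fits only y6 (and all 7 values in {5, 6, 7, 8, 10, 11, 12} must be used), so y6 = 5.
The 6 still-open variables together cover exactly {6, 7, 8, 10, 11, 12} — 6 values for 6 variables — and 7 appears only in y2's list, so y2 = 7.
The 5 still-open variables together cover exactly {6, 8, 10, 11, 12} — 5 values for 5 variables — and 10 appears only in y7's list, so y7 = 10.
The 2 variables y1 and y5 are confined to {6, 12}, which locks those values in; drop them from y4.
No further eliminations apply; y5 can still be any of 6, 12.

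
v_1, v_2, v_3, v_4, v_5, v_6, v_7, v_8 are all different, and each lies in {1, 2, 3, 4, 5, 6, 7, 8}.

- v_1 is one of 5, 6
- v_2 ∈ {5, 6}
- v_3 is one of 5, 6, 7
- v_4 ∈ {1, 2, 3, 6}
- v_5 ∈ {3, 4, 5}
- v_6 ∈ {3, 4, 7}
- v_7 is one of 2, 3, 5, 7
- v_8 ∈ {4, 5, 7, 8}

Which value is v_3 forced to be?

The 8 variables draw from only 8 values {1, 2, 3, 4, 5, 6, 7, 8}, so each is used; only v_4 can be 1, hence v_4 = 1.
Among the 7 still-open variables, 2 fits only v_7 (and all 7 values in {2, 3, 4, 5, 6, 7, 8} must be used), so v_7 = 2.
The 6 still-open variables together cover exactly {3, 4, 5, 6, 7, 8} — 6 values for 6 variables — and 8 appears only in v_8's list, so v_8 = 8.
v_1 and v_2 share exactly the 2 values {5, 6}; by pigeonhole those values go to them, so strike 5, 6 from v_3, v_5.
So v_3 = 7.

7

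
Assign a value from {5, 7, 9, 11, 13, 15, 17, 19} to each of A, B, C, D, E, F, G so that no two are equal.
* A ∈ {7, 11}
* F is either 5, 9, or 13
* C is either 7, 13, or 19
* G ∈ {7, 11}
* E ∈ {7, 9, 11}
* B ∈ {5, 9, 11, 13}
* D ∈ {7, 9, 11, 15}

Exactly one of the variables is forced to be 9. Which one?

Among the 7 variables, 15 fits only D (and all 7 values in {5, 7, 9, 11, 13, 15, 19} must be used), so D = 15.
The 6 still-open variables together cover exactly {5, 7, 9, 11, 13, 19} — 6 values for 6 variables — and 19 appears only in C's list, so C = 19.
The 2 variables A and G are confined to {7, 11}, which locks those values in; drop them from B, E.
So 9 goes to E.

E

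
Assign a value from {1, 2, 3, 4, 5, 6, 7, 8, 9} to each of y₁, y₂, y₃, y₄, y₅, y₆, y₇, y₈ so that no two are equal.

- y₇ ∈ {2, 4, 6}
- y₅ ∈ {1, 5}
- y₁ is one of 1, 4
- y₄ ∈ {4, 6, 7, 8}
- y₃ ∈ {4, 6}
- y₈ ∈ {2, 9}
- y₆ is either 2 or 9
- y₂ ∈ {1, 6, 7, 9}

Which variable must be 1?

y₁

The 8 variables together cover exactly {1, 2, 4, 5, 6, 7, 8, 9} — 8 values for 8 variables — and 5 appears only in y₅'s list, so y₅ = 5.
The 7 still-open variables draw from only 7 values {1, 2, 4, 6, 7, 8, 9}, so each is used; only y₄ can be 8, hence y₄ = 8.
The 6 still-open variables draw from only 6 values {1, 2, 4, 6, 7, 9}, so each is used; only y₂ can be 7, hence y₂ = 7.
Among the 5 still-open variables, 1 fits only y₁ (and all 5 values in {1, 2, 4, 6, 9} must be used), so y₁ = 1.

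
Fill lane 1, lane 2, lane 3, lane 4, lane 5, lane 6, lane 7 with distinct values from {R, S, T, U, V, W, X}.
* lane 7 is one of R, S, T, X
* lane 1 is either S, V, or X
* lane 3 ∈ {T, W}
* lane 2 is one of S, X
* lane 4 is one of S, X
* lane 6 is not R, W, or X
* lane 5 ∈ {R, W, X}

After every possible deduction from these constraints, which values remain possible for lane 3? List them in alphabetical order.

Among the 7 variables, U fits only lane 6 (and all 7 values in {R, S, T, U, V, W, X} must be used), so lane 6 = U.
The 6 still-open variables draw from only 6 values {R, S, T, V, W, X}, so each is used; only lane 1 can be V, hence lane 1 = V.
lane 2 and lane 4 between them cover only {S, X} — a naked pair. Remove those values from lane 5, lane 7.
No further eliminations apply; lane 3 can still be any of T, W.

T, W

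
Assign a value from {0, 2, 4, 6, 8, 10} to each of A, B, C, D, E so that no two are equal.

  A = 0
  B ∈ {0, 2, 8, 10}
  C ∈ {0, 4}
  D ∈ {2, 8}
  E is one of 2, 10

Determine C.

4

A must be 0 (only option left). Eliminate 0 elsewhere: B, C.
So C = 4.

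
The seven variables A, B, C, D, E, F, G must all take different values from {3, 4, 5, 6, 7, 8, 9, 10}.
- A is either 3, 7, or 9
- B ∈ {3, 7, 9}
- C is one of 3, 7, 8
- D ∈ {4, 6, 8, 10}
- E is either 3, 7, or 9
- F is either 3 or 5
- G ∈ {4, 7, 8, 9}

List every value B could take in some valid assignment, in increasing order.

A, B, E between them cover only {3, 7, 9} — a naked triple. Remove those values from C, F, G.
C must be 8 (only option left). Strike 8 from D, G.
F's domain is down to {5}, so F = 5.
G's domain is down to {4}, so G = 4. So D can't be 4.
No further eliminations apply; B can still be any of 3, 7, 9.

3, 7, 9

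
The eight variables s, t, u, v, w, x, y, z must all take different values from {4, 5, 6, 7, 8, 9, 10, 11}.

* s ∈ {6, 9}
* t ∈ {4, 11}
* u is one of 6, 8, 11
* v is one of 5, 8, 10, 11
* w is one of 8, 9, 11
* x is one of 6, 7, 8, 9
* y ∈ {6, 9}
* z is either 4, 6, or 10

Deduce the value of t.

4

The 8 variables draw from only 8 values {4, 5, 6, 7, 8, 9, 10, 11}, so each is used; only v can be 5, hence v = 5.
Among the 7 still-open variables, 7 fits only x (and all 7 values in {4, 6, 7, 8, 9, 10, 11} must be used), so x = 7.
The 6 still-open variables together cover exactly {4, 6, 8, 9, 10, 11} — 6 values for 6 variables — and 10 appears only in z's list, so z = 10.
Among the 5 still-open variables, 4 fits only t (and all 5 values in {4, 6, 8, 9, 11} must be used), so t = 4.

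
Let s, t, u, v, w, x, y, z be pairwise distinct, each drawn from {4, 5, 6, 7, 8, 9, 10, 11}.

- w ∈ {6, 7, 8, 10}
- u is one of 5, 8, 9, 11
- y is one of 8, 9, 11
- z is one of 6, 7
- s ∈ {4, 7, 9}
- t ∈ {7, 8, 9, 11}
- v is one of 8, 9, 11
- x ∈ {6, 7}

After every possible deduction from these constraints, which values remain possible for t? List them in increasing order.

The 8 variables draw from only 8 values {4, 5, 6, 7, 8, 9, 10, 11}, so each is used; only s can be 4, hence s = 4.
The 7 still-open variables draw from only 7 values {5, 6, 7, 8, 9, 10, 11}, so each is used; only u can be 5, hence u = 5.
Among the 6 still-open variables, 10 fits only w (and all 6 values in {6, 7, 8, 9, 10, 11} must be used), so w = 10.
x and z between them cover only {6, 7} — a naked pair. Remove those values from t.
No further eliminations apply; t can still be any of 8, 9, 11.

8, 9, 11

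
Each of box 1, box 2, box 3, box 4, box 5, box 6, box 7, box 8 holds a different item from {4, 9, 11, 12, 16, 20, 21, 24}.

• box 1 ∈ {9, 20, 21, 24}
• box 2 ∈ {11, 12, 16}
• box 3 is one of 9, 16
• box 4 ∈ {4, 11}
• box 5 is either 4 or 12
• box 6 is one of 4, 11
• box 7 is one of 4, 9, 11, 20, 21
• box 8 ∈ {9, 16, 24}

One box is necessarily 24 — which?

The 2 variables box 4 and box 6 are confined to {4, 11}, which locks those values in; drop them from box 2, box 5, box 7.
That leaves box 5 = 12. So box 2 can't be 12.
That leaves box 2 = 16. Eliminate 16 elsewhere: box 3, box 8.
box 3 has just one choice, so box 3 = 9. So box 1, box 7, box 8 can't be 9.
So 24 goes to box 8.

box 8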